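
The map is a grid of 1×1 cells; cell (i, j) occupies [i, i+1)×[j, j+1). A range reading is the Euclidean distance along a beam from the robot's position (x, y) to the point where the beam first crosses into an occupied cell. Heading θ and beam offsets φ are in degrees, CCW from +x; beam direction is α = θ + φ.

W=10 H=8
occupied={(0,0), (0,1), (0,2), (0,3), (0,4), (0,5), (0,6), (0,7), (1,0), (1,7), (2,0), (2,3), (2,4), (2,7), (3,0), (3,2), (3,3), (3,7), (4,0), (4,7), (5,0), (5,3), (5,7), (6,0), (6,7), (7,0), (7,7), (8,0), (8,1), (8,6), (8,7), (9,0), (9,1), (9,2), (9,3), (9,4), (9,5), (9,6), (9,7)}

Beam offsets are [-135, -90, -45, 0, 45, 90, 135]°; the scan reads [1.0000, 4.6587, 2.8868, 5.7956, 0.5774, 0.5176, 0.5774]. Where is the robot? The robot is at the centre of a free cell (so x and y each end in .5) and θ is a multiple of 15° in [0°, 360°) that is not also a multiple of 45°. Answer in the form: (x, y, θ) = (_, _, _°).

(x, y, θ) = (8.5, 2.5, 195°)

The pose lattice has 41·16 = 656 candidates. Test each by forward raycasting.
  (7.5, 5.5, 165°): beam 2 = 1.5529 ≠ 4.6587 ✗
  (4.5, 4.5, 210°): beam 1 = 2.5882 ≠ 1.0000 ✗
  (7.5, 6.5, 105°): beam 1 = 0.5774 ≠ 1.0000 ✗
  (5.5, 6.5, 210°): beam 1 = 0.5176 ≠ 1.0000 ✗
  (6.5, 6.5, 240°): beam 1 = 0.5176 ≠ 1.0000 ✗
  …
  (8.5, 2.5, 195°): r_1=1.0000, r_2=4.6587, r_3=2.8868, r_4=5.7956, r_5=0.5774, r_6=0.5176, r_7=0.5774 — all match ✓
Unique over the lattice → pose = (8.5, 2.5, 195°).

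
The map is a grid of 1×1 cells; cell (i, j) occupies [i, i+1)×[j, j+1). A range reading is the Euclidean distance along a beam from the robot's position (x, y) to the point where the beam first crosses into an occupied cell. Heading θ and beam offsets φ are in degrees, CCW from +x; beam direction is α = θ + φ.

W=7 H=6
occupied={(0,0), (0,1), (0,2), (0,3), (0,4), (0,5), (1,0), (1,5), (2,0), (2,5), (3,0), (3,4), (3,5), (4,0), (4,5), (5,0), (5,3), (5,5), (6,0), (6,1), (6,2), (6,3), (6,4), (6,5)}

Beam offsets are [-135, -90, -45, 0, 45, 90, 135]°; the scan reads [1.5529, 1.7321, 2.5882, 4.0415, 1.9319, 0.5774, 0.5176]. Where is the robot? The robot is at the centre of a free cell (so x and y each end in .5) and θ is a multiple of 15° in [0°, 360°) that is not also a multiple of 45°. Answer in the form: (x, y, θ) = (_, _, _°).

The pose lattice has 18·16 = 288 candidates. Test each by forward raycasting.
  (5.5, 4.5, 300°): beam 2 = 5.1962 ≠ 1.7321 ✗
  (5.5, 1.5, 15°): beam 1 = 0.5774 ≠ 1.5529 ✗
  (3.5, 1.5, 330°): beam 1 = 1.9319 ≠ 1.5529 ✗
  (4.5, 3.5, 210°): beam 2 = 1.0000 ≠ 1.7321 ✗
  (4.5, 2.5, 75°): beam 1 = 1.7321 ≠ 1.5529 ✗
  …
  (4.5, 1.5, 150°): r_1=1.5529, r_2=1.7321, r_3=2.5882, r_4=4.0415, r_5=1.9319, r_6=0.5774, r_7=0.5176 — all match ✓
No second candidate reproduces the full scan.

(x, y, θ) = (4.5, 1.5, 150°)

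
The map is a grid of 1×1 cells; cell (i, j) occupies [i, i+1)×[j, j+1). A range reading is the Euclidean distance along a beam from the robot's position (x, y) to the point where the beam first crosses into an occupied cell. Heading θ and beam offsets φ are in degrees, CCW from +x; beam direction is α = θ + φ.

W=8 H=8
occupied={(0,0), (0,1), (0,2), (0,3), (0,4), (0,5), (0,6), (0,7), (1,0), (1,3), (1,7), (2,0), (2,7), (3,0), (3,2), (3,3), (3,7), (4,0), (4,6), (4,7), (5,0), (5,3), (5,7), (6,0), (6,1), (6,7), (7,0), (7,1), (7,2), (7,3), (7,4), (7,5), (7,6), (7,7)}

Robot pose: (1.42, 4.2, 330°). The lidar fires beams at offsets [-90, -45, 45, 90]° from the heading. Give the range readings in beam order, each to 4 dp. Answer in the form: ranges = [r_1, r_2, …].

beam 1: φ=-90°, α=240°
  d=(-0.5000,-0.8660)  start (1,4)  tX=0.8400 tY=0.2309  stride 1/|dx|=2.0000 1/|dy|=1.1547
    cross y-line → (1,3), t=0.2309 (wall)
  → r_1 = 0.2309
beam 2: φ=-45°, α=285°
  d=(0.2588,-0.9659)  start (1,4)  tX=2.2409 tY=0.2071  stride 1/|dx|=3.8637 1/|dy|=1.0353
    cross y-line → (1,3), t=0.2071 (wall)
  → r_2 = 0.2071
beam 3: φ=45°, α=15°
  d=(0.9659,0.2588)  start (1,4)  tX=0.6005 tY=3.0910  stride 1/|dx|=1.0353 1/|dy|=3.8637
    cross x-line → (2,4), t=0.6005
    cross x-line → (3,4), t=1.6357
    cross x-line → (4,4), t=2.6710
    cross y-line → (4,5), t=3.0910
    cross x-line → (5,5), t=3.7063
    cross x-line → (6,5), t=4.7416
    cross x-line → (7,5), t=5.7768 (wall)
  → r_3 = 5.7768
beam 4: φ=90°, α=60°
  d=(0.5000,0.8660)  start (1,4)  tX=1.1600 tY=0.9238  stride 1/|dx|=2.0000 1/|dy|=1.1547
    cross y-line → (1,5), t=0.9238
    cross x-line → (2,5), t=1.1600
    cross y-line → (2,6), t=2.0785
    cross x-line → (3,6), t=3.1600
    cross y-line → (3,7), t=3.2332 (wall)
  → r_4 = 3.2332

ranges = [0.2309, 0.2071, 5.7768, 3.2332]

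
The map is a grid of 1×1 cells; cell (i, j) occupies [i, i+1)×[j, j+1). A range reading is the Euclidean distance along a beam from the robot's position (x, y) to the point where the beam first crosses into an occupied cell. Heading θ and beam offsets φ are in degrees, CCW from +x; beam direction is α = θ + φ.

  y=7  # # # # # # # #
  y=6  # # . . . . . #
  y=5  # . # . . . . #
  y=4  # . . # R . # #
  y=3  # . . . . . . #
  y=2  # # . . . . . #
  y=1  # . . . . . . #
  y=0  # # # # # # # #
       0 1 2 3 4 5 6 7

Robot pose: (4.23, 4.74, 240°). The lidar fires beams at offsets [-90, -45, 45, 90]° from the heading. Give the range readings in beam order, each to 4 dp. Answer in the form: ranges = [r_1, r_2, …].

ranges = [0.2656, 0.2381, 3.8719, 3.1985]

beam 1: φ=-90°, α=150°
  direction (-0.8660, 0.5000); cell (4,4); t to first gridline: x 0.2656, y 0.5200 (then +1.1547 / +2.0000)
    (3,4) via x @ 0.2656  # hit
  → r_1 = 0.2656
beam 2: φ=-45°, α=195°
  direction (-0.9659, -0.2588); cell (4,4); t to first gridline: x 0.2381, y 2.8591 (then +1.0353 / +3.8637)
    (3,4) via x @ 0.2381  # hit
  → r_2 = 0.2381
beam 3: φ=45°, α=285°
  direction (0.2588, -0.9659); cell (4,4); t to first gridline: x 2.9751, y 0.7661 (then +3.8637 / +1.0353)
    (4,3) via y @ 0.7661
    (4,2) via y @ 1.8014
    (4,1) via y @ 2.8367
    (5,1) via x @ 2.9751
    (5,0) via y @ 3.8719  # hit
  → r_3 = 3.8719
beam 4: φ=90°, α=330°
  direction (0.8660, -0.5000); cell (4,4); t to first gridline: x 0.8891, y 1.4800 (then +1.1547 / +2.0000)
    (5,4) via x @ 0.8891
    (5,3) via y @ 1.4800
    (6,3) via x @ 2.0438
    (7,3) via x @ 3.1985  # hit
  → r_4 = 3.1985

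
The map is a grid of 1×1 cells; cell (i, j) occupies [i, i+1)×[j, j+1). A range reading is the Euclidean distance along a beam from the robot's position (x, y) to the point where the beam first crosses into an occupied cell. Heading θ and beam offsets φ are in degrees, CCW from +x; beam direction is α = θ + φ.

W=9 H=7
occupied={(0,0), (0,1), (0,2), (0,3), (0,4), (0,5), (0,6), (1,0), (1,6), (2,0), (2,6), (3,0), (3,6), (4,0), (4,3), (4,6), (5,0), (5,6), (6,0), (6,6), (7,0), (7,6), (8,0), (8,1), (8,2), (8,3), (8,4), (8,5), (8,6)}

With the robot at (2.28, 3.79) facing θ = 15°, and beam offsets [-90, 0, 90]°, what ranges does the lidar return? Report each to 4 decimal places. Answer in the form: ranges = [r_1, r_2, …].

ranges = [2.8884, 5.9218, 2.2880]

beam 1: φ=-90°, α=285°
  direction (0.2588, -0.9659); cell (2,3); t to first gridline: x 2.7819, y 0.8179 (then +3.8637 / +1.0353)
    (2,2) via y @ 0.8179
    (2,1) via y @ 1.8531
    (3,1) via x @ 2.7819
    (3,0) via y @ 2.8884  # hit
  → r_1 = 2.8884
beam 2: φ=0°, α=15°
  direction (0.9659, 0.2588); cell (2,3); t to first gridline: x 0.7454, y 0.8114 (then +1.0353 / +3.8637)
    (3,3) via x @ 0.7454
    (3,4) via y @ 0.8114
    (4,4) via x @ 1.7807
    (5,4) via x @ 2.8160
    (6,4) via x @ 3.8512
    (6,5) via y @ 4.6751
    (7,5) via x @ 4.8865
    (8,5) via x @ 5.9218  # hit
  → r_2 = 5.9218
beam 3: φ=90°, α=105°
  direction (-0.2588, 0.9659); cell (2,3); t to first gridline: x 1.0818, y 0.2174 (then +3.8637 / +1.0353)
    (2,4) via y @ 0.2174
    (1,4) via x @ 1.0818
    (1,5) via y @ 1.2527
    (1,6) via y @ 2.2880  # hit
  → r_3 = 2.2880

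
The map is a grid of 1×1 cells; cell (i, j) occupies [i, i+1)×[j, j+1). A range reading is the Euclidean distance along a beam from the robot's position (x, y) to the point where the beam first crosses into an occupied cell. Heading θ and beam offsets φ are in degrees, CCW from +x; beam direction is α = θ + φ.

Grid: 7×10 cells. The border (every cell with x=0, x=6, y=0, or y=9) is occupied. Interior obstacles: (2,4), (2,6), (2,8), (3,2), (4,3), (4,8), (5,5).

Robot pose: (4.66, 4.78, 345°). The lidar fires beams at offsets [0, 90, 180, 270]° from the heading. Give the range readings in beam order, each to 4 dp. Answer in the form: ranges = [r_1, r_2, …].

ranges = [1.3873, 4.3689, 3.7891, 0.8075]

beam 1: φ=0°, α=345°
  d=(0.9659,-0.2588)  start (4,4)  tX=0.3520 tY=3.0137  stride 1/|dx|=1.0353 1/|dy|=3.8637
    cross x-line → (5,4), t=0.3520
    cross x-line → (6,4), t=1.3873 (wall)
  → r_1 = 1.3873
beam 2: φ=90°, α=75°
  d=(0.2588,0.9659)  start (4,4)  tX=1.3137 tY=0.2278  stride 1/|dx|=3.8637 1/|dy|=1.0353
    cross y-line → (4,5), t=0.2278
    cross y-line → (4,6), t=1.2630
    cross x-line → (5,6), t=1.3137
    cross y-line → (5,7), t=2.2983
    cross y-line → (5,8), t=3.3336
    cross y-line → (5,9), t=4.3689 (wall)
  → r_2 = 4.3689
beam 3: φ=180°, α=165°
  d=(-0.9659,0.2588)  start (4,4)  tX=0.6833 tY=0.8500  stride 1/|dx|=1.0353 1/|dy|=3.8637
    cross x-line → (3,4), t=0.6833
    cross y-line → (3,5), t=0.8500
    cross x-line → (2,5), t=1.7186
    cross x-line → (1,5), t=2.7538
    cross x-line → (0,5), t=3.7891 (wall)
  → r_3 = 3.7891
beam 4: φ=270°, α=255°
  d=(-0.2588,-0.9659)  start (4,4)  tX=2.5500 tY=0.8075  stride 1/|dx|=3.8637 1/|dy|=1.0353
    cross y-line → (4,3), t=0.8075 (wall)
  → r_4 = 0.8075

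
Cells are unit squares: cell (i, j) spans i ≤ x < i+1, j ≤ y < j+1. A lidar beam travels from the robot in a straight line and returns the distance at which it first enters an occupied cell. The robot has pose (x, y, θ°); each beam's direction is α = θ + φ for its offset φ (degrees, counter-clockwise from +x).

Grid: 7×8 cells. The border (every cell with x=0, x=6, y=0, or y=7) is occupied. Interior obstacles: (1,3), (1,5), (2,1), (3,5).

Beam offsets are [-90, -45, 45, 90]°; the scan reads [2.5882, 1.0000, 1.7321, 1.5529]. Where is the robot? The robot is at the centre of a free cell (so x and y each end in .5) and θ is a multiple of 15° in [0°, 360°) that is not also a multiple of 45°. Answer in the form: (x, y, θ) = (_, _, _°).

Candidates: 26 free-cell centres × 16 headings = 416 poses. Raycast each; keep the one whose scan matches to 4 dp.
  (3.5, 2.5, 285°): beam 3 = 2.8868 ≠ 1.7321 ✗
  (5.5, 4.5, 120°): beam 1 = 0.5774 ≠ 2.5882 ✗
  (1.5, 1.5, 240°): beam 1 = 0.5774 ≠ 2.5882 ✗
  (5.5, 3.5, 60°): beam 1 = 0.5774 ≠ 2.5882 ✗
  …
  (4.5, 6.5, 285°): r_1=2.5882, r_2=1.0000, r_3=1.7321, r_4=1.5529 — all match ✓
Unique over the lattice → pose = (4.5, 6.5, 285°).

(x, y, θ) = (4.5, 6.5, 285°)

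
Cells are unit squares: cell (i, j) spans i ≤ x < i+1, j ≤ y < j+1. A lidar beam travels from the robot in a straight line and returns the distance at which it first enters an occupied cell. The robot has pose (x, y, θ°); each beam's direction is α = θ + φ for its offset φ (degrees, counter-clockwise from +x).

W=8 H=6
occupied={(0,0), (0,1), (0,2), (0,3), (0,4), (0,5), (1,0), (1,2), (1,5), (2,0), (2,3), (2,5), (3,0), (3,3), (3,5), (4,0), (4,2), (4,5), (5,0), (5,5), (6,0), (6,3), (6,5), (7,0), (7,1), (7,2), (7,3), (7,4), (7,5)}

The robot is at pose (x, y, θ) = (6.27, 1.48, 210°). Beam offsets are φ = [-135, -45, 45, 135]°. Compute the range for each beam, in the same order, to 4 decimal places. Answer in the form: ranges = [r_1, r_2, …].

beam 1: φ=-135°, α=75°
  direction (0.2588, 0.9659); cell (6,1); t to first gridline: x 2.8205, y 0.5383 (then +3.8637 / +1.0353)
    (6,2) via y @ 0.5383
    (6,3) via y @ 1.5736  # hit
  → r_1 = 1.5736
beam 2: φ=-45°, α=165°
  direction (-0.9659, 0.2588); cell (6,1); t to first gridline: x 0.2795, y 2.0091 (then +1.0353 / +3.8637)
    (5,1) via x @ 0.2795
    (4,1) via x @ 1.3148
    (4,2) via y @ 2.0091  # hit
  → r_2 = 2.0091
beam 3: φ=45°, α=255°
  direction (-0.2588, -0.9659); cell (6,1); t to first gridline: x 1.0432, y 0.4969 (then +3.8637 / +1.0353)
    (6,0) via y @ 0.4969  # hit
  → r_3 = 0.4969
beam 4: φ=135°, α=345°
  direction (0.9659, -0.2588); cell (6,1); t to first gridline: x 0.7558, y 1.8546 (then +1.0353 / +3.8637)
    (7,1) via x @ 0.7558  # hit
  → r_4 = 0.7558

ranges = [1.5736, 2.0091, 0.4969, 0.7558]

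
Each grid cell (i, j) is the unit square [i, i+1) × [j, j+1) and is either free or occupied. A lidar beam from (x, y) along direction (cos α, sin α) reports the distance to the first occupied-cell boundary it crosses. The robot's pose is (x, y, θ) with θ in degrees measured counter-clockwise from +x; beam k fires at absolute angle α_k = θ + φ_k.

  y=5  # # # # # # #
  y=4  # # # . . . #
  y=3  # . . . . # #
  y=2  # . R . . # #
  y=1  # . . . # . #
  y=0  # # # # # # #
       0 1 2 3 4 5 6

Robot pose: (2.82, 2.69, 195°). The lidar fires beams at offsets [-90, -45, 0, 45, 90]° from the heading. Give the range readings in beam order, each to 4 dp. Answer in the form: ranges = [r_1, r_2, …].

beam 1: φ=-90°, α=105°
  dir = (cos 105°, sin 105°) = (-0.2588, 0.9659); from cell (2,2)
  next x-line at t=3.1682, next y-line at t=0.3209; Δt_x=3.8637, Δt_y=1.0353
    y: enter (2,3) at t=0.3209
    y: enter (2,4) at t=1.3562 ← occupied
  → r_1 = 1.3562
beam 2: φ=-45°, α=150°
  dir = (cos 150°, sin 150°) = (-0.8660, 0.5000); from cell (2,2)
  next x-line at t=0.9469, next y-line at t=0.6200; Δt_x=1.1547, Δt_y=2.0000
    y: enter (2,3) at t=0.6200
    x: enter (1,3) at t=0.9469
    x: enter (0,3) at t=2.1016 ← occupied
  → r_2 = 2.1016
beam 3: φ=0°, α=195°
  dir = (cos 195°, sin 195°) = (-0.9659, -0.2588); from cell (2,2)
  next x-line at t=0.8489, next y-line at t=2.6660; Δt_x=1.0353, Δt_y=3.8637
    x: enter (1,2) at t=0.8489
    x: enter (0,2) at t=1.8842 ← occupied
  → r_3 = 1.8842
beam 4: φ=45°, α=240°
  dir = (cos 240°, sin 240°) = (-0.5000, -0.8660); from cell (2,2)
  next x-line at t=1.6400, next y-line at t=0.7967; Δt_x=2.0000, Δt_y=1.1547
    y: enter (2,1) at t=0.7967
    x: enter (1,1) at t=1.6400
    y: enter (1,0) at t=1.9514 ← occupied
  → r_4 = 1.9514
beam 5: φ=90°, α=285°
  dir = (cos 285°, sin 285°) = (0.2588, -0.9659); from cell (2,2)
  next x-line at t=0.6955, next y-line at t=0.7143; Δt_x=3.8637, Δt_y=1.0353
    x: enter (3,2) at t=0.6955
    y: enter (3,1) at t=0.7143
    y: enter (3,0) at t=1.7496 ← occupied
  → r_5 = 1.7496

ranges = [1.3562, 2.1016, 1.8842, 1.9514, 1.7496]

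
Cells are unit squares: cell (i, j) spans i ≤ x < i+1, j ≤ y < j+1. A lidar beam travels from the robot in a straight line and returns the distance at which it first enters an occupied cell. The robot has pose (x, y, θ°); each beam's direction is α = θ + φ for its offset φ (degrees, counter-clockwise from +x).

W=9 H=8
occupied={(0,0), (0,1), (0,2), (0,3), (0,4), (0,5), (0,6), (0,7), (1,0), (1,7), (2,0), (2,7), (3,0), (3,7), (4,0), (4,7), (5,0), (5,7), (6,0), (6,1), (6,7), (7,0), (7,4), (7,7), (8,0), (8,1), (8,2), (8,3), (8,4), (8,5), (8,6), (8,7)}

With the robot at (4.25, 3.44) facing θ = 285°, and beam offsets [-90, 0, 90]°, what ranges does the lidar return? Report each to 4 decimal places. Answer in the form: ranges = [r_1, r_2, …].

ranges = [3.3646, 2.5261, 2.8470]

beam 1: φ=-90°, α=195°
  dir = (cos 195°, sin 195°) = (-0.9659, -0.2588); from cell (4,3)
  next x-line at t=0.2588, next y-line at t=1.7000; Δt_x=1.0353, Δt_y=3.8637
    x: enter (3,3) at t=0.2588
    x: enter (2,3) at t=1.2941
    y: enter (2,2) at t=1.7000
    x: enter (1,2) at t=2.3294
    x: enter (0,2) at t=3.3646 ← occupied
  → r_1 = 3.3646
beam 2: φ=0°, α=285°
  dir = (cos 285°, sin 285°) = (0.2588, -0.9659); from cell (4,3)
  next x-line at t=2.8978, next y-line at t=0.4555; Δt_x=3.8637, Δt_y=1.0353
    y: enter (4,2) at t=0.4555
    y: enter (4,1) at t=1.4908
    y: enter (4,0) at t=2.5261 ← occupied
  → r_2 = 2.5261
beam 3: φ=90°, α=15°
  dir = (cos 15°, sin 15°) = (0.9659, 0.2588); from cell (4,3)
  next x-line at t=0.7765, next y-line at t=2.1637; Δt_x=1.0353, Δt_y=3.8637
    x: enter (5,3) at t=0.7765
    x: enter (6,3) at t=1.8117
    y: enter (6,4) at t=2.1637
    x: enter (7,4) at t=2.8470 ← occupied
  → r_3 = 2.8470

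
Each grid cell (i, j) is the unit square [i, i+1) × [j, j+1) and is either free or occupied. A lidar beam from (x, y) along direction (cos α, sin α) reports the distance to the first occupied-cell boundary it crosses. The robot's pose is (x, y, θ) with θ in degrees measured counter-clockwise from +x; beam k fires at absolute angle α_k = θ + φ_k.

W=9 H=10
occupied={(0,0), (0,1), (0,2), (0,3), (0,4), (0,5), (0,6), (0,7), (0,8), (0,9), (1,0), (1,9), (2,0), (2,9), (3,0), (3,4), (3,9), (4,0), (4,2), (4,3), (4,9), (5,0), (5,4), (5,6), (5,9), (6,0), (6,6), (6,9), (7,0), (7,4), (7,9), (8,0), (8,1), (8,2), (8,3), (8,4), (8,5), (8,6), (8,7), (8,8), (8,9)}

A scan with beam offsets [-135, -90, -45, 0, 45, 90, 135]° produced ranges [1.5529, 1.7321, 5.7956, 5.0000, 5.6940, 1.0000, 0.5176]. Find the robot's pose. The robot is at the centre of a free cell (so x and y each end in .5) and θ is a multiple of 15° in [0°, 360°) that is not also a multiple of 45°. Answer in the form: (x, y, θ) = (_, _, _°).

(x, y, θ) = (2.5, 8.5, 300°)

The pose lattice has 49·16 = 784 candidates. Test each by forward raycasting.
  (1.5, 3.5, 210°): beam 1 = 5.6940 ≠ 1.5529 ✗
  (3.5, 5.5, 255°): beam 1 = 4.0415 ≠ 1.5529 ✗
  (3.5, 7.5, 300°): beam 1 = 2.5882 ≠ 1.5529 ✗
  …
  (2.5, 8.5, 300°): r_1=1.5529, r_2=1.7321, r_3=5.7956, r_4=5.0000, r_5=5.6940, r_6=1.0000, r_7=0.5176 — all match ✓
Unique over the lattice → pose = (2.5, 8.5, 300°).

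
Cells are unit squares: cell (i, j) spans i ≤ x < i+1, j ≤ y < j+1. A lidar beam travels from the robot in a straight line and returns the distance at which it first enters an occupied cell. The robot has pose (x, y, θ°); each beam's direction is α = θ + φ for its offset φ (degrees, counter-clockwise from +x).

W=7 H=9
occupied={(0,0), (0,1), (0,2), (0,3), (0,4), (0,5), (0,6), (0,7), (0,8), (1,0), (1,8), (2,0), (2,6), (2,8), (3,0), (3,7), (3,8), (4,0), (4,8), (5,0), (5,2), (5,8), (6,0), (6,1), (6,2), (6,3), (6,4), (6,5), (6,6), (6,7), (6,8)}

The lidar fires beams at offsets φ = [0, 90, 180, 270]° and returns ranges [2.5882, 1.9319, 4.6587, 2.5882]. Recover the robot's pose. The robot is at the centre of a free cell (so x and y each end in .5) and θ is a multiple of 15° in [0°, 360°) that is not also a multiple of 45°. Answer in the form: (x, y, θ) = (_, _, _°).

(x, y, θ) = (3.5, 3.5, 255°)

The pose lattice has 32·16 = 512 candidates. Test each by forward raycasting.
  (2.5, 2.5, 150°): beam 1 = 1.7321 ≠ 2.5882 ✗
  (1.5, 3.5, 150°): beam 1 = 0.5774 ≠ 2.5882 ✗
  (3.5, 2.5, 345°): beam 1 = 1.5529 ≠ 2.5882 ✗
  (1.5, 4.5, 300°): beam 1 = 4.0415 ≠ 2.5882 ✗
  …
  (3.5, 3.5, 255°): r_1=2.5882, r_2=1.9319, r_3=4.6587, r_4=2.5882 — all match ✓
No second candidate reproduces the full scan.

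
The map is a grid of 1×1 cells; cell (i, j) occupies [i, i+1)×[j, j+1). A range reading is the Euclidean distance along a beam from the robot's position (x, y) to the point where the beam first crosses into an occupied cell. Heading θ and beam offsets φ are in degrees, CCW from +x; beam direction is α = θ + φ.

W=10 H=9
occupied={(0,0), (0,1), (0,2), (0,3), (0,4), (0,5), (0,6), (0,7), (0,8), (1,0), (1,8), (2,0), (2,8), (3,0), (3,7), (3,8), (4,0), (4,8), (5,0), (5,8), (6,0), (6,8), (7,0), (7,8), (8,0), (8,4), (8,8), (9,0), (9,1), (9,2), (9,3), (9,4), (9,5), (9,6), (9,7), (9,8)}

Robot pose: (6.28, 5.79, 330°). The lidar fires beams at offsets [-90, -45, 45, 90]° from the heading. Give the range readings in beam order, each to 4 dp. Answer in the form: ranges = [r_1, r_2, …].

beam 1: φ=-90°, α=240°
  dir = (cos 240°, sin 240°) = (-0.5000, -0.8660); from cell (6,5)
  next x-line at t=0.5600, next y-line at t=0.9122; Δt_x=2.0000, Δt_y=1.1547
    x: enter (5,5) at t=0.5600
    y: enter (5,4) at t=0.9122
    y: enter (5,3) at t=2.0669
    x: enter (4,3) at t=2.5600
    y: enter (4,2) at t=3.2216
    y: enter (4,1) at t=4.3763
    x: enter (3,1) at t=4.5600
    y: enter (3,0) at t=5.5310 ← occupied
  → r_1 = 5.5310
beam 2: φ=-45°, α=285°
  dir = (cos 285°, sin 285°) = (0.2588, -0.9659); from cell (6,5)
  next x-line at t=2.7819, next y-line at t=0.8179; Δt_x=3.8637, Δt_y=1.0353
    y: enter (6,4) at t=0.8179
    y: enter (6,3) at t=1.8531
    x: enter (7,3) at t=2.7819
    y: enter (7,2) at t=2.8884
    y: enter (7,1) at t=3.9237
    y: enter (7,0) at t=4.9590 ← occupied
  → r_2 = 4.9590
beam 3: φ=45°, α=15°
  dir = (cos 15°, sin 15°) = (0.9659, 0.2588); from cell (6,5)
  next x-line at t=0.7454, next y-line at t=0.8114; Δt_x=1.0353, Δt_y=3.8637
    x: enter (7,5) at t=0.7454
    y: enter (7,6) at t=0.8114
    x: enter (8,6) at t=1.7807
    x: enter (9,6) at t=2.8160 ← occupied
  → r_3 = 2.8160
beam 4: φ=90°, α=60°
  dir = (cos 60°, sin 60°) = (0.5000, 0.8660); from cell (6,5)
  next x-line at t=1.4400, next y-line at t=0.2425; Δt_x=2.0000, Δt_y=1.1547
    y: enter (6,6) at t=0.2425
    y: enter (6,7) at t=1.3972
    x: enter (7,7) at t=1.4400
    y: enter (7,8) at t=2.5519 ← occupied
  → r_4 = 2.5519

ranges = [5.5310, 4.9590, 2.8160, 2.5519]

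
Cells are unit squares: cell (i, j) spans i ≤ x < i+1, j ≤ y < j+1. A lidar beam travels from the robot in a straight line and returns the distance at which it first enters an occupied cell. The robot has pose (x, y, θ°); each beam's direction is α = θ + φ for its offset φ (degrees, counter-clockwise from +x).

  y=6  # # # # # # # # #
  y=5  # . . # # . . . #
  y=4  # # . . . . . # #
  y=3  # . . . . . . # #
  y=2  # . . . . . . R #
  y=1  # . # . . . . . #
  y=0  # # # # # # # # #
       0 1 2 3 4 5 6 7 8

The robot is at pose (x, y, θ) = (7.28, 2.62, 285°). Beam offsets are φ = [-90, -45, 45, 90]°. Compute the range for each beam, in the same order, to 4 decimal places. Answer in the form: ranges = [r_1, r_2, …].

beam 1: φ=-90°, α=195°
  direction (-0.9659, -0.2588); cell (7,2); t to first gridline: x 0.2899, y 2.3955 (then +1.0353 / +3.8637)
    (6,2) via x @ 0.2899
    (5,2) via x @ 1.3252
    (4,2) via x @ 2.3604
    (4,1) via y @ 2.3955
    (3,1) via x @ 3.3957
    (2,1) via x @ 4.4310  # hit
  → r_1 = 4.4310
beam 2: φ=-45°, α=240°
  direction (-0.5000, -0.8660); cell (7,2); t to first gridline: x 0.5600, y 0.7159 (then +2.0000 / +1.1547)
    (6,2) via x @ 0.5600
    (6,1) via y @ 0.7159
    (6,0) via y @ 1.8706  # hit
  → r_2 = 1.8706
beam 3: φ=45°, α=330°
  direction (0.8660, -0.5000); cell (7,2); t to first gridline: x 0.8314, y 1.2400 (then +1.1547 / +2.0000)
    (8,2) via x @ 0.8314  # hit
  → r_3 = 0.8314
beam 4: φ=90°, α=15°
  direction (0.9659, 0.2588); cell (7,2); t to first gridline: x 0.7454, y 1.4682 (then +1.0353 / +3.8637)
    (8,2) via x @ 0.7454  # hit
  → r_4 = 0.7454

ranges = [4.4310, 1.8706, 0.8314, 0.7454]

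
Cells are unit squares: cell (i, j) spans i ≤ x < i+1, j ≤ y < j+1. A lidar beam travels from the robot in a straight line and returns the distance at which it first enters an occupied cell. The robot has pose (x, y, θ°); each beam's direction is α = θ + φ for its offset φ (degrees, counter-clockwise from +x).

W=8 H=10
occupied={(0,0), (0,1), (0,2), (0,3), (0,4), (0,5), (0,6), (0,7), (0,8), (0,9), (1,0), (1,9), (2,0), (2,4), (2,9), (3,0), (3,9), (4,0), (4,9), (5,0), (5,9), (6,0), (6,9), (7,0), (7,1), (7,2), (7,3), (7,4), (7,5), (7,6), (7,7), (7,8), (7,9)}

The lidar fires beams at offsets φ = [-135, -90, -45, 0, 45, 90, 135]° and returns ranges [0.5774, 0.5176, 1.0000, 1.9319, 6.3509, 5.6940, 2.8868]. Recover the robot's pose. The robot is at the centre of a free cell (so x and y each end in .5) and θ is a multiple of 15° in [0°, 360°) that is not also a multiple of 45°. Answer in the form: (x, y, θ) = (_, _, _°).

Candidates: 47 free-cell centres × 16 headings = 752 poses. Raycast each; keep the one whose scan matches to 4 dp.
  (4.5, 4.5, 60°): beam 1 = 3.6235 ≠ 0.5774 ✗
  (4.5, 4.5, 255°): beam 1 = 5.1962 ≠ 0.5774 ✗
  (1.5, 5.5, 30°): beam 1 = 1.9319 ≠ 0.5774 ✗
  …
  (1.5, 6.5, 285°): r_1=0.5774, r_2=0.5176, r_3=1.0000, r_4=1.9319, r_5=6.3509, r_6=5.6940, r_7=2.8868 — all match ✓
Unique over the lattice → pose = (1.5, 6.5, 285°).

(x, y, θ) = (1.5, 6.5, 285°)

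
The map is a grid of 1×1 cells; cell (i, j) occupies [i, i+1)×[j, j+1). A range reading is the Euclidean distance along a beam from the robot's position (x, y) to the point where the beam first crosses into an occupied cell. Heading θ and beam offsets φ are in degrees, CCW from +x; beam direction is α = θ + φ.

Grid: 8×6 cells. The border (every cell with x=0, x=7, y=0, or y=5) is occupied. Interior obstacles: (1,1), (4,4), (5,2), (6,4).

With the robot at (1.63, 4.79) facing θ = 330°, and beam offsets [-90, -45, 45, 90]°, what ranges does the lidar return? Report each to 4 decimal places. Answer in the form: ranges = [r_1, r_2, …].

ranges = [1.2600, 3.9237, 0.8114, 0.2425]

beam 1: φ=-90°, α=240°
  d=(-0.5000,-0.8660)  start (1,4)  tX=1.2600 tY=0.9122  stride 1/|dx|=2.0000 1/|dy|=1.1547
    cross y-line → (1,3), t=0.9122
    cross x-line → (0,3), t=1.2600 (wall)
  → r_1 = 1.2600
beam 2: φ=-45°, α=285°
  d=(0.2588,-0.9659)  start (1,4)  tX=1.4296 tY=0.8179  stride 1/|dx|=3.8637 1/|dy|=1.0353
    cross y-line → (1,3), t=0.8179
    cross x-line → (2,3), t=1.4296
    cross y-line → (2,2), t=1.8531
    cross y-line → (2,1), t=2.8884
    cross y-line → (2,0), t=3.9237 (wall)
  → r_2 = 3.9237
beam 3: φ=45°, α=15°
  d=(0.9659,0.2588)  start (1,4)  tX=0.3831 tY=0.8114  stride 1/|dx|=1.0353 1/|dy|=3.8637
    cross x-line → (2,4), t=0.3831
    cross y-line → (2,5), t=0.8114 (wall)
  → r_3 = 0.8114
beam 4: φ=90°, α=60°
  d=(0.5000,0.8660)  start (1,4)  tX=0.7400 tY=0.2425  stride 1/|dx|=2.0000 1/|dy|=1.1547
    cross y-line → (1,5), t=0.2425 (wall)
  → r_4 = 0.2425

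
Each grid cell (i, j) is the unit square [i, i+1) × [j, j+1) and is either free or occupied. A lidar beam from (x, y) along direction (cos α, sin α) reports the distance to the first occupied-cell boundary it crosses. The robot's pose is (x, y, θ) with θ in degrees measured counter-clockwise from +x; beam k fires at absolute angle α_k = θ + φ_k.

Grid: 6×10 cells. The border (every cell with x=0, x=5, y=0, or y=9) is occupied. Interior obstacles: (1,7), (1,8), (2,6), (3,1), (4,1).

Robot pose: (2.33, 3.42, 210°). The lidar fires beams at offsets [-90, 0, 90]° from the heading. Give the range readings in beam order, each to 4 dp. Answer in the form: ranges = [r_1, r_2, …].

beam 1: φ=-90°, α=120°
  cosα=-0.5000 sinα=0.8660 | (2,3) | tMaxX 0.6600 tMaxY 0.6697 | tΔX 2.0000 tΔY 1.1547
    t=0.6600 [x] (1,3)
    t=0.6697 [y] (1,4)
    t=1.8244 [y] (1,5)
    t=2.6600 [x] (0,5) — stop
  → r_1 = 2.6600
beam 2: φ=0°, α=210°
  cosα=-0.8660 sinα=-0.5000 | (2,3) | tMaxX 0.3811 tMaxY 0.8400 | tΔX 1.1547 tΔY 2.0000
    t=0.3811 [x] (1,3)
    t=0.8400 [y] (1,2)
    t=1.5358 [x] (0,2) — stop
  → r_2 = 1.5358
beam 3: φ=90°, α=300°
  cosα=0.5000 sinα=-0.8660 | (2,3) | tMaxX 1.3400 tMaxY 0.4850 | tΔX 2.0000 tΔY 1.1547
    t=0.4850 [y] (2,2)
    t=1.3400 [x] (3,2)
    t=1.6397 [y] (3,1) — stop
  → r_3 = 1.6397

ranges = [2.6600, 1.5358, 1.6397]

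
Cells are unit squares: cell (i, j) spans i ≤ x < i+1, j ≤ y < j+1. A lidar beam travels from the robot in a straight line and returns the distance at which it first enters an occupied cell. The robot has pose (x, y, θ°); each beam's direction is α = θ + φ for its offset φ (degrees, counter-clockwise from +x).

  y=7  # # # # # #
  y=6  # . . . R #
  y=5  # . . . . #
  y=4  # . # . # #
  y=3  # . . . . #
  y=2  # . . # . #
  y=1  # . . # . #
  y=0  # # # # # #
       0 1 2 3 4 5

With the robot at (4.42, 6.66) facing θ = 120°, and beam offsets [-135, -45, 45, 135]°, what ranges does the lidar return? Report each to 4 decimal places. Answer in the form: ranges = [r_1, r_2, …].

ranges = [0.6005, 0.3520, 1.3137, 3.7891]

beam 1: φ=-135°, α=345°
  cosα=0.9659 sinα=-0.2588 | (4,6) | tMaxX 0.6005 tMaxY 2.5500 | tΔX 1.0353 tΔY 3.8637
    t=0.6005 [x] (5,6) — stop
  → r_1 = 0.6005
beam 2: φ=-45°, α=75°
  cosα=0.2588 sinα=0.9659 | (4,6) | tMaxX 2.2409 tMaxY 0.3520 | tΔX 3.8637 tΔY 1.0353
    t=0.3520 [y] (4,7) — stop
  → r_2 = 0.3520
beam 3: φ=45°, α=165°
  cosα=-0.9659 sinα=0.2588 | (4,6) | tMaxX 0.4348 tMaxY 1.3137 | tΔX 1.0353 tΔY 3.8637
    t=0.4348 [x] (3,6)
    t=1.3137 [y] (3,7) — stop
  → r_3 = 1.3137
beam 4: φ=135°, α=255°
  cosα=-0.2588 sinα=-0.9659 | (4,6) | tMaxX 1.6228 tMaxY 0.6833 | tΔX 3.8637 tΔY 1.0353
    t=0.6833 [y] (4,5)
    t=1.6228 [x] (3,5)
    t=1.7186 [y] (3,4)
    t=2.7538 [y] (3,3)
    t=3.7891 [y] (3,2) — stop
  → r_4 = 3.7891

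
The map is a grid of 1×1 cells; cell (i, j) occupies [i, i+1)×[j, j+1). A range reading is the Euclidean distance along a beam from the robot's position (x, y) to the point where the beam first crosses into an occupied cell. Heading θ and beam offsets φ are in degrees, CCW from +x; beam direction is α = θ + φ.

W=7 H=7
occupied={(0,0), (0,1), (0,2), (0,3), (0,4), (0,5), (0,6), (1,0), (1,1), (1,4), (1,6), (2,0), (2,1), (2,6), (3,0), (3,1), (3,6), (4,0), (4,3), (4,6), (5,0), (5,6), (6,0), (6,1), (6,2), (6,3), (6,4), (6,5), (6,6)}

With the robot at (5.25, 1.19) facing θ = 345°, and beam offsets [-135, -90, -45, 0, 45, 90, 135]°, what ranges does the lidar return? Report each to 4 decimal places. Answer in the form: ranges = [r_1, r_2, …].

beam 1: φ=-135°, α=210°
  d=(-0.8660,-0.5000)  start (5,1)  tX=0.2887 tY=0.3800  stride 1/|dx|=1.1547 1/|dy|=2.0000
    cross x-line → (4,1), t=0.2887
    cross y-line → (4,0), t=0.3800 (wall)
  → r_1 = 0.3800
beam 2: φ=-90°, α=255°
  d=(-0.2588,-0.9659)  start (5,1)  tX=0.9659 tY=0.1967  stride 1/|dx|=3.8637 1/|dy|=1.0353
    cross y-line → (5,0), t=0.1967 (wall)
  → r_2 = 0.1967
beam 3: φ=-45°, α=300°
  d=(0.5000,-0.8660)  start (5,1)  tX=1.5000 tY=0.2194  stride 1/|dx|=2.0000 1/|dy|=1.1547
    cross y-line → (5,0), t=0.2194 (wall)
  → r_3 = 0.2194
beam 4: φ=0°, α=345°
  d=(0.9659,-0.2588)  start (5,1)  tX=0.7765 tY=0.7341  stride 1/|dx|=1.0353 1/|dy|=3.8637
    cross y-line → (5,0), t=0.7341 (wall)
  → r_4 = 0.7341
beam 5: φ=45°, α=30°
  d=(0.8660,0.5000)  start (5,1)  tX=0.8660 tY=1.6200  stride 1/|dx|=1.1547 1/|dy|=2.0000
    cross x-line → (6,1), t=0.8660 (wall)
  → r_5 = 0.8660
beam 6: φ=90°, α=75°
  d=(0.2588,0.9659)  start (5,1)  tX=2.8978 tY=0.8386  stride 1/|dx|=3.8637 1/|dy|=1.0353
    cross y-line → (5,2), t=0.8386
    cross y-line → (5,3), t=1.8738
    cross x-line → (6,3), t=2.8978 (wall)
  → r_6 = 2.8978
beam 7: φ=135°, α=120°
  d=(-0.5000,0.8660)  start (5,1)  tX=0.5000 tY=0.9353  stride 1/|dx|=2.0000 1/|dy|=1.1547
    cross x-line → (4,1), t=0.5000
    cross y-line → (4,2), t=0.9353
    cross y-line → (4,3), t=2.0900 (wall)
  → r_7 = 2.0900

ranges = [0.3800, 0.1967, 0.2194, 0.7341, 0.8660, 2.8978, 2.0900]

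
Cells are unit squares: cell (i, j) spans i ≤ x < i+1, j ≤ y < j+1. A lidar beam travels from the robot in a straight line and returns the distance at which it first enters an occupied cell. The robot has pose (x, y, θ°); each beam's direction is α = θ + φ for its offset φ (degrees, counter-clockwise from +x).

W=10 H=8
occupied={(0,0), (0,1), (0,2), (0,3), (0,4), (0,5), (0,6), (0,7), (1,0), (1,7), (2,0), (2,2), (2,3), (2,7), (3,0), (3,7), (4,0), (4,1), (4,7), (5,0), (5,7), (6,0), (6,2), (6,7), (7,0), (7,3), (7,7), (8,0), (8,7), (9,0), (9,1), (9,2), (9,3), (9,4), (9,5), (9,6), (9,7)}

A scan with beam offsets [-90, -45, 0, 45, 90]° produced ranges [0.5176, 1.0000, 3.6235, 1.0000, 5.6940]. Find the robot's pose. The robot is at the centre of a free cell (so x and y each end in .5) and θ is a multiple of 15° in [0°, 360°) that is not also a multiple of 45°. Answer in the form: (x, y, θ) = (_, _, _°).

Candidates: 43 free-cell centres × 16 headings = 688 poses. Raycast each; keep the one whose scan matches to 4 dp.
  (6.5, 1.5, 105°): beam 1 = 2.5882 ≠ 0.5176 ✗
  (8.5, 4.5, 150°): beam 1 = 1.0000 ≠ 0.5176 ✗
  (1.5, 1.5, 105°): beam 1 = 4.6587 ≠ 0.5176 ✗
  (4.5, 3.5, 15°): beam 1 = 1.5529 ≠ 0.5176 ✗
  (2.5, 6.5, 30°): beam 1 = 6.3509 ≠ 0.5176 ✗
  …
  (5.5, 1.5, 15°): r_1=0.5176, r_2=1.0000, r_3=3.6235, r_4=1.0000, r_5=5.6940 — all match ✓
Unique over the lattice → pose = (5.5, 1.5, 15°).

(x, y, θ) = (5.5, 1.5, 15°)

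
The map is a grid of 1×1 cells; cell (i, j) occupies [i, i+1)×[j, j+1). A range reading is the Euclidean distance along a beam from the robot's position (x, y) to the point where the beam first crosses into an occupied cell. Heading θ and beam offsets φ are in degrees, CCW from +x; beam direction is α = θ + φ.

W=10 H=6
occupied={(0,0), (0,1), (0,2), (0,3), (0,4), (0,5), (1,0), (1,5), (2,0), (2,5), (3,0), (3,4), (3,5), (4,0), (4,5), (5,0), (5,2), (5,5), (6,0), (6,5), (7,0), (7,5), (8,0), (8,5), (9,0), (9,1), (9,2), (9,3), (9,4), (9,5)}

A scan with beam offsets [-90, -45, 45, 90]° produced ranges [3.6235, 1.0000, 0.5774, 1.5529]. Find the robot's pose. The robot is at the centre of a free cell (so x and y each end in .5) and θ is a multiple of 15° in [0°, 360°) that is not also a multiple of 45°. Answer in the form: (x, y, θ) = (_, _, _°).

The pose lattice has 30·16 = 480 candidates. Test each by forward raycasting.
  (7.5, 3.5, 240°): beam 1 = 3.0000 ≠ 3.6235 ✗
  (8.5, 2.5, 195°): beam 1 = 2.5882 ≠ 3.6235 ✗
  (4.5, 3.5, 300°): beam 1 = 4.0415 ≠ 3.6235 ✗
  …
  (5.5, 4.5, 75°): r_1=3.6235, r_2=1.0000, r_3=0.5774, r_4=1.5529 — all match ✓
Unique over the lattice → pose = (5.5, 4.5, 75°).

(x, y, θ) = (5.5, 4.5, 75°)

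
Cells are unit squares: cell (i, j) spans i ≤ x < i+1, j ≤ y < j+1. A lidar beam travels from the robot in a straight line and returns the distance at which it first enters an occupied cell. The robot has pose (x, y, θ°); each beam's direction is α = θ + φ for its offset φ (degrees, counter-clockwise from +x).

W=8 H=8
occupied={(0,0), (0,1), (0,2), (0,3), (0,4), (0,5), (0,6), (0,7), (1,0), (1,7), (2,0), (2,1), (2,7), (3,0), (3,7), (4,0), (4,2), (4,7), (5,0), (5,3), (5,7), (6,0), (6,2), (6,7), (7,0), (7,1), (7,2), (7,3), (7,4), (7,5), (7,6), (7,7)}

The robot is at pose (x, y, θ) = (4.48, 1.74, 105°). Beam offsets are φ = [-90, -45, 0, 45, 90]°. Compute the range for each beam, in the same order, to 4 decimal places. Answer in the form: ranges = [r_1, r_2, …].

ranges = [1.5736, 0.3002, 0.2692, 0.5200, 1.5322]

beam 1: φ=-90°, α=15°
  d=(0.9659,0.2588)  start (4,1)  tX=0.5383 tY=1.0046  stride 1/|dx|=1.0353 1/|dy|=3.8637
    cross x-line → (5,1), t=0.5383
    cross y-line → (5,2), t=1.0046
    cross x-line → (6,2), t=1.5736 (wall)
  → r_1 = 1.5736
beam 2: φ=-45°, α=60°
  d=(0.5000,0.8660)  start (4,1)  tX=1.0400 tY=0.3002  stride 1/|dx|=2.0000 1/|dy|=1.1547
    cross y-line → (4,2), t=0.3002 (wall)
  → r_2 = 0.3002
beam 3: φ=0°, α=105°
  d=(-0.2588,0.9659)  start (4,1)  tX=1.8546 tY=0.2692  stride 1/|dx|=3.8637 1/|dy|=1.0353
    cross y-line → (4,2), t=0.2692 (wall)
  → r_3 = 0.2692
beam 4: φ=45°, α=150°
  d=(-0.8660,0.5000)  start (4,1)  tX=0.5543 tY=0.5200  stride 1/|dx|=1.1547 1/|dy|=2.0000
    cross y-line → (4,2), t=0.5200 (wall)
  → r_4 = 0.5200
beam 5: φ=90°, α=195°
  d=(-0.9659,-0.2588)  start (4,1)  tX=0.4969 tY=2.8591  stride 1/|dx|=1.0353 1/|dy|=3.8637
    cross x-line → (3,1), t=0.4969
    cross x-line → (2,1), t=1.5322 (wall)
  → r_5 = 1.5322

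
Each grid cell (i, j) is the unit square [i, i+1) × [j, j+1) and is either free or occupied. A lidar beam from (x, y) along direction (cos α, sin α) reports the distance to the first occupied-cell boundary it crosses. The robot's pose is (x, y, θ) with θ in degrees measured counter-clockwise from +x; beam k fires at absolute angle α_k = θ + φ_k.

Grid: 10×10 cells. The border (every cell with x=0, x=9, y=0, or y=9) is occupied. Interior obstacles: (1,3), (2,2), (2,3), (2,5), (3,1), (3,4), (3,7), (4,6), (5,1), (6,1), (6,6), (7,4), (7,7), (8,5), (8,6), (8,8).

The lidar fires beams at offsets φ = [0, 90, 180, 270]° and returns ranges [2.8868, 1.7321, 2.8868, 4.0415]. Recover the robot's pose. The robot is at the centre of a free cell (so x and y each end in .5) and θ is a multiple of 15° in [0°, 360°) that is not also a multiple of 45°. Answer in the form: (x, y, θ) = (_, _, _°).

(x, y, θ) = (5.5, 3.5, 60°)

Candidates: 48 free-cell centres × 16 headings = 768 poses. Raycast each; keep the one whose scan matches to 4 dp.
  (1.5, 2.5, 60°): beam 1 = 0.5774 ≠ 2.8868 ✗
  (1.5, 7.5, 120°): beam 1 = 1.0000 ≠ 2.8868 ✗
  (8.5, 3.5, 300°): beam 1 = 1.0000 ≠ 2.8868 ✗
  …
  (5.5, 3.5, 60°): r_1=2.8868, r_2=1.7321, r_3=2.8868, r_4=4.0415 — all match ✓
Unique over the lattice → pose = (5.5, 3.5, 60°).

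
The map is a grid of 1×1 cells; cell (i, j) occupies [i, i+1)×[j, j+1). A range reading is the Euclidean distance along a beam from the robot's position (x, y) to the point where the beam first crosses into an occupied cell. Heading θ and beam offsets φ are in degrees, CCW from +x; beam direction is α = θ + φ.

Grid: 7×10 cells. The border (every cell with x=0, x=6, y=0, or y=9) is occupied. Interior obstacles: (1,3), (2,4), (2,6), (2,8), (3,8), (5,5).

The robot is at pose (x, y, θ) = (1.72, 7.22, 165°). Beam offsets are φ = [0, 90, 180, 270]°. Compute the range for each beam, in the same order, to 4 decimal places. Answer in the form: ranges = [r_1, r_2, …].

ranges = [0.7454, 2.7819, 0.8500, 1.0818]

beam 1: φ=0°, α=165°
  dir = (cos 165°, sin 165°) = (-0.9659, 0.2588); from cell (1,7)
  next x-line at t=0.7454, next y-line at t=3.0137; Δt_x=1.0353, Δt_y=3.8637
    x: enter (0,7) at t=0.7454 ← occupied
  → r_1 = 0.7454
beam 2: φ=90°, α=255°
  dir = (cos 255°, sin 255°) = (-0.2588, -0.9659); from cell (1,7)
  next x-line at t=2.7819, next y-line at t=0.2278; Δt_x=3.8637, Δt_y=1.0353
    y: enter (1,6) at t=0.2278
    y: enter (1,5) at t=1.2630
    y: enter (1,4) at t=2.2983
    x: enter (0,4) at t=2.7819 ← occupied
  → r_2 = 2.7819
beam 3: φ=180°, α=345°
  dir = (cos 345°, sin 345°) = (0.9659, -0.2588); from cell (1,7)
  next x-line at t=0.2899, next y-line at t=0.8500; Δt_x=1.0353, Δt_y=3.8637
    x: enter (2,7) at t=0.2899
    y: enter (2,6) at t=0.8500 ← occupied
  → r_3 = 0.8500
beam 4: φ=270°, α=75°
  dir = (cos 75°, sin 75°) = (0.2588, 0.9659); from cell (1,7)
  next x-line at t=1.0818, next y-line at t=0.8075; Δt_x=3.8637, Δt_y=1.0353
    y: enter (1,8) at t=0.8075
    x: enter (2,8) at t=1.0818 ← occupied
  → r_4 = 1.0818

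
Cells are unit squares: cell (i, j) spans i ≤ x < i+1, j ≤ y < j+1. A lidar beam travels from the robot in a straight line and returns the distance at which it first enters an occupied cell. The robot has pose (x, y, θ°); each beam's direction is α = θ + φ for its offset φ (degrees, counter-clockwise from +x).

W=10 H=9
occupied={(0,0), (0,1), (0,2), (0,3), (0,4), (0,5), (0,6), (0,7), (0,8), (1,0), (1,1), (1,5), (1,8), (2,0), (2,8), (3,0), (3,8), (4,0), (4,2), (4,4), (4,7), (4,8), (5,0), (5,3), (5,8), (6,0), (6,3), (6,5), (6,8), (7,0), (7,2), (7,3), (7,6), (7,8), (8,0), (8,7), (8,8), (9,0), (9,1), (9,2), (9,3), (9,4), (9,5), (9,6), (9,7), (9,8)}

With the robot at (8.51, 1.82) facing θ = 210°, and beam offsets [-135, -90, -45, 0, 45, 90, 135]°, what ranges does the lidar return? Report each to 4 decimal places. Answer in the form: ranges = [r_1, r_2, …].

ranges = [1.8932, 1.0200, 0.6955, 1.6400, 0.8489, 0.9469, 0.5073]

beam 1: φ=-135°, α=75°
  cosα=0.2588 sinα=0.9659 | (8,1) | tMaxX 1.8932 tMaxY 0.1863 | tΔX 3.8637 tΔY 1.0353
    t=0.1863 [y] (8,2)
    t=1.2216 [y] (8,3)
    t=1.8932 [x] (9,3) — stop
  → r_1 = 1.8932
beam 2: φ=-90°, α=120°
  cosα=-0.5000 sinα=0.8660 | (8,1) | tMaxX 1.0200 tMaxY 0.2078 | tΔX 2.0000 tΔY 1.1547
    t=0.2078 [y] (8,2)
    t=1.0200 [x] (7,2) — stop
  → r_2 = 1.0200
beam 3: φ=-45°, α=165°
  cosα=-0.9659 sinα=0.2588 | (8,1) | tMaxX 0.5280 tMaxY 0.6955 | tΔX 1.0353 tΔY 3.8637
    t=0.5280 [x] (7,1)
    t=0.6955 [y] (7,2) — stop
  → r_3 = 0.6955
beam 4: φ=0°, α=210°
  cosα=-0.8660 sinα=-0.5000 | (8,1) | tMaxX 0.5889 tMaxY 1.6400 | tΔX 1.1547 tΔY 2.0000
    t=0.5889 [x] (7,1)
    t=1.6400 [y] (7,0) — stop
  → r_4 = 1.6400
beam 5: φ=45°, α=255°
  cosα=-0.2588 sinα=-0.9659 | (8,1) | tMaxX 1.9705 tMaxY 0.8489 | tΔX 3.8637 tΔY 1.0353
    t=0.8489 [y] (8,0) — stop
  → r_5 = 0.8489
beam 6: φ=90°, α=300°
  cosα=0.5000 sinα=-0.8660 | (8,1) | tMaxX 0.9800 tMaxY 0.9469 | tΔX 2.0000 tΔY 1.1547
    t=0.9469 [y] (8,0) — stop
  → r_6 = 0.9469
beam 7: φ=135°, α=345°
  cosα=0.9659 sinα=-0.2588 | (8,1) | tMaxX 0.5073 tMaxY 3.1682 | tΔX 1.0353 tΔY 3.8637
    t=0.5073 [x] (9,1) — stop
  → r_7 = 0.5073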